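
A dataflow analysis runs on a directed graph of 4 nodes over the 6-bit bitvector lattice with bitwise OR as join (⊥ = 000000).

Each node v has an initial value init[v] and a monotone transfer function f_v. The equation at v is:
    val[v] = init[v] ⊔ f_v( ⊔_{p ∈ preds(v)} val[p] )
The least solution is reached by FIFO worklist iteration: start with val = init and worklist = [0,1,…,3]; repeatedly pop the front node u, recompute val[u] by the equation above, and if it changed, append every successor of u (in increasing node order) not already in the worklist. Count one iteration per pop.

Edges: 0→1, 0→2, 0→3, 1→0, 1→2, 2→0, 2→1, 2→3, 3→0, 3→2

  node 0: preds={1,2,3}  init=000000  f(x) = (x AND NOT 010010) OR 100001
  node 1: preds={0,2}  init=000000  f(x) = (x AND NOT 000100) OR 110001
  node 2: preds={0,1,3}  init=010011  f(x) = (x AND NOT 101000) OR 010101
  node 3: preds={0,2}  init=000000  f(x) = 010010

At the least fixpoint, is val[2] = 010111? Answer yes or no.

Trace (8 dequeues):
  [1] u=0 | in 010011 | out 100001 | prev 000000 | push {}
  [2] u=1 | in 110011 | out 110011 | prev 000000 | push {0}
  [3] u=2 | in 110011 | out 010111 | prev 010011 | push {1}
  [4] u=3 | in 110111 | out 010010 | prev 000000 | push {2}
  [5] u=0 | in 110111 | out 100101 | prev 100001 | push {3}
  [6] u=1 | in 110111 | out 110011 | ==
  [7] u=2 | in 110111 | out 010111 | ==
  [8] u=3 | in 110111 | out 010010 | ==

Converged values:
  [0] 100101
  [1] 110011
  [2] 010111
  [3] 010010

yes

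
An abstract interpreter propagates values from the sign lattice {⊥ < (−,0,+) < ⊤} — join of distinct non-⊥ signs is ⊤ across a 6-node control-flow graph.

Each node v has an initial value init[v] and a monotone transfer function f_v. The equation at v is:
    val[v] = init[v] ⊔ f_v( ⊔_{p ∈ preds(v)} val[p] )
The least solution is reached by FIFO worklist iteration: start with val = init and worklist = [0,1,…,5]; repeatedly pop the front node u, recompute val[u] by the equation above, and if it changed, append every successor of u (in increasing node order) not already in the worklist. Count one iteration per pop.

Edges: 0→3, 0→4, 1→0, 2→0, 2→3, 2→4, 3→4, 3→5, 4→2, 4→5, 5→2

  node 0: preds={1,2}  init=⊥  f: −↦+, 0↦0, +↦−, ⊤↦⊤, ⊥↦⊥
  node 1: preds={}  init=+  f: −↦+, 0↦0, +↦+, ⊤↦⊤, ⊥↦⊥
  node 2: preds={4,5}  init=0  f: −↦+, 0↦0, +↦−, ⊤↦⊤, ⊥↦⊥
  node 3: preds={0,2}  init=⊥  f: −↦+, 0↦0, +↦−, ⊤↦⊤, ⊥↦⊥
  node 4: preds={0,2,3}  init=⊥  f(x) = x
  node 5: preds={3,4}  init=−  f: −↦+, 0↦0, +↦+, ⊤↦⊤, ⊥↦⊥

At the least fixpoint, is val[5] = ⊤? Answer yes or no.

Trace (8 dequeues):
  [1] u=0 | in ⊤ | out ⊤ | prev ⊥ | push {}
  [2] u=1 | in ⊥ | out + | ==
  [3] u=2 | in − | out ⊤ | prev 0 | push {0}
  [4] u=3 | in ⊤ | out ⊤ | prev ⊥ | push {}
  [5] u=4 | in ⊤ | out ⊤ | prev ⊥ | push {2}
  [6] u=5 | in ⊤ | out ⊤ | prev − | push {}
  [7] u=0 | in ⊤ | out ⊤ | ==
  [8] u=2 | in ⊤ | out ⊤ | ==

Converged values:
  [0] ⊤
  [1] +
  [2] ⊤
  [3] ⊤
  [4] ⊤
  [5] ⊤

yes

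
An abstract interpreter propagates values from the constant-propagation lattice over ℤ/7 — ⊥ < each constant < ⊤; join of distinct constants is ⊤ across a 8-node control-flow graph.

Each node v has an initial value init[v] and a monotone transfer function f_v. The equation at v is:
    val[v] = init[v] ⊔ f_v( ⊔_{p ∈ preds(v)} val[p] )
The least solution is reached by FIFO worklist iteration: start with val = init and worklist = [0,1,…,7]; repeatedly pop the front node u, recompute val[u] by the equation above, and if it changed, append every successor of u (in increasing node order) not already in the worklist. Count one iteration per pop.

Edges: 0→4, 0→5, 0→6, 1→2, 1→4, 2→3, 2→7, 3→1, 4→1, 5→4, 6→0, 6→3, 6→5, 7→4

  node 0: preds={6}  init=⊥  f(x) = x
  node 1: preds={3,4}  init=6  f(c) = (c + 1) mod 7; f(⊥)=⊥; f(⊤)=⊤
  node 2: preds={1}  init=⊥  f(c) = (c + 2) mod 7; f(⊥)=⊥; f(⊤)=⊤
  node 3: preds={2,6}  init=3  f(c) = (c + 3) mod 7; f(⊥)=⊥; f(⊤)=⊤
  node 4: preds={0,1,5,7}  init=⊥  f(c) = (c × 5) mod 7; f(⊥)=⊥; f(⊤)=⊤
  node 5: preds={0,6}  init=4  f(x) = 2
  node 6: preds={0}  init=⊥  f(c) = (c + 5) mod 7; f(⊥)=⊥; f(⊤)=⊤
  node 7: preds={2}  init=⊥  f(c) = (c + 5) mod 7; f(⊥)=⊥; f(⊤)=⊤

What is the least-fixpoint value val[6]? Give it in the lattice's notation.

⊥

Trace (10 dequeues):
  [1] u=0 | in ⊥ | out ⊥ | ==
  [2] u=1 | in 3 | out ⊤ | prev 6 | push {}
  [3] u=2 | in ⊤ | out ⊤ | prev ⊥ | push {}
  [4] u=3 | in ⊤ | out ⊤ | prev 3 | push {1}
  [5] u=4 | in ⊤ | out ⊤ | prev ⊥ | push {}
  [6] u=5 | in ⊥ | out ⊤ | prev 4 | push {4}
  [7] u=6 | in ⊥ | out ⊥ | ==
  [8] u=7 | in ⊤ | out ⊤ | prev ⊥ | push {}
  [9] u=1 | in ⊤ | out ⊤ | ==
  [10] u=4 | in ⊤ | out ⊤ | ==

Converged values:
  [0] ⊥
  [1] ⊤
  [2] ⊤
  [3] ⊤
  [4] ⊤
  [5] ⊤
  [6] ⊥
  [7] ⊤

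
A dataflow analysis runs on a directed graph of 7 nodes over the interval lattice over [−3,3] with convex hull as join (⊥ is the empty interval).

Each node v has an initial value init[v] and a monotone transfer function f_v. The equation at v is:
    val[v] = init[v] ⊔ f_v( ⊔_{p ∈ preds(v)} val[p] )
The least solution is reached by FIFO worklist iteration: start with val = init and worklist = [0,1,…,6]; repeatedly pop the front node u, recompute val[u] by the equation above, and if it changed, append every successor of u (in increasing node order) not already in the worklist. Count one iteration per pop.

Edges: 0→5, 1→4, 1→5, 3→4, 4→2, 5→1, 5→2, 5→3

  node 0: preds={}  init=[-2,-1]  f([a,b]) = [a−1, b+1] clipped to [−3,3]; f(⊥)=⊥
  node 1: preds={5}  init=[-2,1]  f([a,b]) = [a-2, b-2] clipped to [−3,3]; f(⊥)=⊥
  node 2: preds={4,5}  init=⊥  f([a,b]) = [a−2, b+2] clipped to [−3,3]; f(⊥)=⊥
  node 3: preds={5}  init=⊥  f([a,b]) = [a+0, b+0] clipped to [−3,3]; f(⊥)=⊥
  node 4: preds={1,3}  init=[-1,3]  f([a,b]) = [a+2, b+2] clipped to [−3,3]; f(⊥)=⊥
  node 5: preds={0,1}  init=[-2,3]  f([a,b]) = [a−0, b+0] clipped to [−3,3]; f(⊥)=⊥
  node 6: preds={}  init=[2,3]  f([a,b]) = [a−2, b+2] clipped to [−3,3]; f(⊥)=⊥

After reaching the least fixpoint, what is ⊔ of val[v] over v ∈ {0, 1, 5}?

[-3,3]

Iteration log — 11 steps:
  step 1. node 0  ⊔preds=⊥  new=[-2,-1]  stable
  step 2. node 1  ⊔preds=[-2,3]  new=[-3,1]  old=[-2,1]  +wl: 
  step 3. node 2  ⊔preds=[-2,3]  new=[-3,3]  old=⊥  +wl: 
  step 4. node 3  ⊔preds=[-2,3]  new=[-2,3]  old=⊥  +wl: 
  step 5. node 4  ⊔preds=[-3,3]  new=[-1,3]  stable
  step 6. node 5  ⊔preds=[-3,1]  new=[-3,3]  old=[-2,3]  +wl: 1,2,3
  step 7. node 6  ⊔preds=⊥  new=[2,3]  stable
  step 8. node 1  ⊔preds=[-3,3]  new=[-3,1]  stable
  step 9. node 2  ⊔preds=[-3,3]  new=[-3,3]  stable
  step 10. node 3  ⊔preds=[-3,3]  new=[-3,3]  old=[-2,3]  +wl: 4
  step 11. node 4  ⊔preds=[-3,3]  new=[-1,3]  stable

Least fixpoint reached:
  node 0: [-2,-1]
  node 1: [-3,1]
  node 2: [-3,3]
  node 3: [-3,3]
  node 4: [-1,3]
  node 5: [-3,3]
  node 6: [2,3]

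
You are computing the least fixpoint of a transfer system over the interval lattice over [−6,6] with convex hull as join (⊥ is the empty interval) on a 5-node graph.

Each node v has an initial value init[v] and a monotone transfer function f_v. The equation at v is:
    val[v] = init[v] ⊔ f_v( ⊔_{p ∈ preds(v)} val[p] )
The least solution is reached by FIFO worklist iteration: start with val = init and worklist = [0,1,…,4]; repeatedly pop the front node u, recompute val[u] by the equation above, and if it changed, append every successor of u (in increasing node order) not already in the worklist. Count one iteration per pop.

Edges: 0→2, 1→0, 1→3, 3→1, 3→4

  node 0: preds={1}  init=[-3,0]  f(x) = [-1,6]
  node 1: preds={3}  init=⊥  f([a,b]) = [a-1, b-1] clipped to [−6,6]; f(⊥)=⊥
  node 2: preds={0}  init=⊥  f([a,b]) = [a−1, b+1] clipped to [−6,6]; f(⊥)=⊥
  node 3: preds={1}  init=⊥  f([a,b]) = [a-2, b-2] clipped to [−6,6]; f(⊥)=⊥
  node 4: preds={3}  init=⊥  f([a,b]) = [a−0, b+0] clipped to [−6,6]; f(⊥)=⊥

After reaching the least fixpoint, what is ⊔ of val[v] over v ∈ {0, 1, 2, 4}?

Worklist (5 pops):
  #1 pop 0: in=⊥ → [-3,6] (was [-3,0]); enqueue []
  #2 pop 1: in=⊥ → ⊥ (no change)
  #3 pop 2: in=[-3,6] → [-4,6] (was ⊥); enqueue []
  #4 pop 3: in=⊥ → ⊥ (no change)
  #5 pop 4: in=⊥ → ⊥ (no change)

Fixpoint:
  val[0] = [-3,6]
  val[1] = ⊥
  val[2] = [-4,6]
  val[3] = ⊥
  val[4] = ⊥

[-4,6]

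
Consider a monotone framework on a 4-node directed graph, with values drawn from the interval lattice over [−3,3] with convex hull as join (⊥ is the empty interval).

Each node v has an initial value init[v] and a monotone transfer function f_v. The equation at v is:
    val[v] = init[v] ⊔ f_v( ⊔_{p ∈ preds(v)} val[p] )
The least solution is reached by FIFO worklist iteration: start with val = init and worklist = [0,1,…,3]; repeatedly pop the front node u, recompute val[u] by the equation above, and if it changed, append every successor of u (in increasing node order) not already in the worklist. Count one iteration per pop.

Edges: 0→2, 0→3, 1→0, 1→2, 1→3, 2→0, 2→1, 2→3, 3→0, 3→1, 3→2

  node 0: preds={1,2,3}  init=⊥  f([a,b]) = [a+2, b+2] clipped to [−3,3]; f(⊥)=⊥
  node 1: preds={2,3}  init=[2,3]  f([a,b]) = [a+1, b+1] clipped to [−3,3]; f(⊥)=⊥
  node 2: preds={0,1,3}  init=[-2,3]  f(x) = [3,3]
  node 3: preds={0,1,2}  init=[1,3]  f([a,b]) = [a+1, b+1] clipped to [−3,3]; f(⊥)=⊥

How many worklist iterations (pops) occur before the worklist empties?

7

Iteration log — 7 steps:
  step 1. node 0  ⊔preds=[-2,3]  new=[0,3]  old=⊥  +wl: 
  step 2. node 1  ⊔preds=[-2,3]  new=[-1,3]  old=[2,3]  +wl: 0
  step 3. node 2  ⊔preds=[-1,3]  new=[-2,3]  stable
  step 4. node 3  ⊔preds=[-2,3]  new=[-1,3]  old=[1,3]  +wl: 1,2
  step 5. node 0  ⊔preds=[-2,3]  new=[0,3]  stable
  step 6. node 1  ⊔preds=[-2,3]  new=[-1,3]  stable
  step 7. node 2  ⊔preds=[-1,3]  new=[-2,3]  stable

Least fixpoint reached:
  node 0: [0,3]
  node 1: [-1,3]
  node 2: [-2,3]
  node 3: [-1,3]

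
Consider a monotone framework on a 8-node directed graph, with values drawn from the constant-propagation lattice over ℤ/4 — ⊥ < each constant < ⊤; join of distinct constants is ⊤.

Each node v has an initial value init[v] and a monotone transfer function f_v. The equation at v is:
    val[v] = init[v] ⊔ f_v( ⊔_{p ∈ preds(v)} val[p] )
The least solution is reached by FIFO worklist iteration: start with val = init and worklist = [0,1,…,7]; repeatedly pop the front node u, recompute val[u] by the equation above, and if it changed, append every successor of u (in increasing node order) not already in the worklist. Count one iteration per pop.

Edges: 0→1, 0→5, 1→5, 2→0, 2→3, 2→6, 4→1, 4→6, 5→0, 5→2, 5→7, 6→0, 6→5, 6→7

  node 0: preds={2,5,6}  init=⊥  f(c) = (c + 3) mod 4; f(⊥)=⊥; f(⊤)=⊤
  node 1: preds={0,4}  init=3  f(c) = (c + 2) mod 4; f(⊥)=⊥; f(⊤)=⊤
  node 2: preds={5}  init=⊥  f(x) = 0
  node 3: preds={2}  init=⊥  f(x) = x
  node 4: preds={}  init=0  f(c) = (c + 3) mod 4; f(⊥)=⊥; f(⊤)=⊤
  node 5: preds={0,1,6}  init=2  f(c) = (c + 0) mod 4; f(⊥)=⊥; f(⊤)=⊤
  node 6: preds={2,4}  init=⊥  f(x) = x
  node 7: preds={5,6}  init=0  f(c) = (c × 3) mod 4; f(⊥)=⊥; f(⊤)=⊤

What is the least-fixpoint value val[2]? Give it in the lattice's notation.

Trace (12 dequeues):
  [1] u=0 | in 2 | out 1 | prev ⊥ | push {}
  [2] u=1 | in ⊤ | out ⊤ | prev 3 | push {}
  [3] u=2 | in 2 | out 0 | prev ⊥ | push {0}
  [4] u=3 | in 0 | out 0 | prev ⊥ | push {}
  [5] u=4 | in ⊥ | out 0 | ==
  [6] u=5 | in ⊤ | out ⊤ | prev 2 | push {2}
  [7] u=6 | in 0 | out 0 | prev ⊥ | push {5}
  [8] u=7 | in ⊤ | out ⊤ | prev 0 | push {}
  [9] u=0 | in ⊤ | out ⊤ | prev 1 | push {1}
  [10] u=2 | in ⊤ | out 0 | ==
  [11] u=5 | in ⊤ | out ⊤ | ==
  [12] u=1 | in ⊤ | out ⊤ | ==

Converged values:
  [0] ⊤
  [1] ⊤
  [2] 0
  [3] 0
  [4] 0
  [5] ⊤
  [6] 0
  [7] ⊤

0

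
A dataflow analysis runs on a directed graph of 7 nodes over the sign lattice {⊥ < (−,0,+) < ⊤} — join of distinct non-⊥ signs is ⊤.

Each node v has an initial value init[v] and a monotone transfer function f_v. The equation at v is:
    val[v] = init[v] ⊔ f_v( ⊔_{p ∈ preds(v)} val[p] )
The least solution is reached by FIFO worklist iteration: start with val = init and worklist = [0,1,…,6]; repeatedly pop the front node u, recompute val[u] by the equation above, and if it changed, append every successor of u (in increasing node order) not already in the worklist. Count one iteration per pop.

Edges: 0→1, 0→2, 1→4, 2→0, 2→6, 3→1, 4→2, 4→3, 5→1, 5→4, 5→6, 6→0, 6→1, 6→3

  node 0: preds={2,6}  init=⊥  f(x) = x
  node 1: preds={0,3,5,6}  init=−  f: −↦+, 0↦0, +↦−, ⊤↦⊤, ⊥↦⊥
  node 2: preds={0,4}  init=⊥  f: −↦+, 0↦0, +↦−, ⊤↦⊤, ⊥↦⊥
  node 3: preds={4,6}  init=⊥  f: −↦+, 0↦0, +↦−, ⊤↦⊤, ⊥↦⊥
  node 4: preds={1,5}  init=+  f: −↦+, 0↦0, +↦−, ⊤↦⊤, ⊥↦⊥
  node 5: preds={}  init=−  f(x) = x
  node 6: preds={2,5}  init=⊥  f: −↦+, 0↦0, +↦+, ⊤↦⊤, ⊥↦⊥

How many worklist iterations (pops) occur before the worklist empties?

Worklist (16 pops):
  #1 pop 0: in=⊥ → ⊥ (no change)
  #2 pop 1: in=− → ⊤ (was −); enqueue []
  #3 pop 2: in=+ → − (was ⊥); enqueue [0]
  #4 pop 3: in=+ → − (was ⊥); enqueue [1]
  #5 pop 4: in=⊤ → ⊤ (was +); enqueue [2,3]
  #6 pop 5: in=⊥ → − (no change)
  #7 pop 6: in=− → + (was ⊥); enqueue []
  #8 pop 0: in=⊤ → ⊤ (was ⊥); enqueue []
  #9 pop 1: in=⊤ → ⊤ (no change)
  #10 pop 2: in=⊤ → ⊤ (was −); enqueue [0,6]
  #11 pop 3: in=⊤ → ⊤ (was −); enqueue [1]
  #12 pop 0: in=⊤ → ⊤ (no change)
  #13 pop 6: in=⊤ → ⊤ (was +); enqueue [0,3]
  #14 pop 1: in=⊤ → ⊤ (no change)
  #15 pop 0: in=⊤ → ⊤ (no change)
  #16 pop 3: in=⊤ → ⊤ (no change)

Fixpoint:
  val[0] = ⊤
  val[1] = ⊤
  val[2] = ⊤
  val[3] = ⊤
  val[4] = ⊤
  val[5] = −
  val[6] = ⊤

16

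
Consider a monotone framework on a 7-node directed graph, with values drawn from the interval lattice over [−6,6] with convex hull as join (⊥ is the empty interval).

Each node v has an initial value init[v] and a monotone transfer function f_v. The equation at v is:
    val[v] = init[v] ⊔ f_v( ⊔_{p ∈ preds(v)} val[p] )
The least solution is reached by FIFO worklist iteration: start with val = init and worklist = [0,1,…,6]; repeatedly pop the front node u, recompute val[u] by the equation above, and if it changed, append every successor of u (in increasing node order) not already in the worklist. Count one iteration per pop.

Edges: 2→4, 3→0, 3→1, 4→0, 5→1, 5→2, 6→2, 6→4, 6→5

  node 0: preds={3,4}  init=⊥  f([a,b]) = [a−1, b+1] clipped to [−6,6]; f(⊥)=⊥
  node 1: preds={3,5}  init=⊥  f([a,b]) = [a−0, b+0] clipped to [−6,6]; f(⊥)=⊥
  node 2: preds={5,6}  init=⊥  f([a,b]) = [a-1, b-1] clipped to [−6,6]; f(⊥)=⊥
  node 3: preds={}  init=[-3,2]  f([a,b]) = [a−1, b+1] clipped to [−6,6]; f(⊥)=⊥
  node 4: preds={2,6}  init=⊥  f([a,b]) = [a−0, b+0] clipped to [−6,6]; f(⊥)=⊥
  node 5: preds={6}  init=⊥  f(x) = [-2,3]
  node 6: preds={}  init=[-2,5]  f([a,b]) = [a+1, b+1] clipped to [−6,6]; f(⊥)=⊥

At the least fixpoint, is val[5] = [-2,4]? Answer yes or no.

Iteration log — 10 steps:
  step 1. node 0  ⊔preds=[-3,2]  new=[-4,3]  old=⊥  +wl: 
  step 2. node 1  ⊔preds=[-3,2]  new=[-3,2]  old=⊥  +wl: 
  step 3. node 2  ⊔preds=[-2,5]  new=[-3,4]  old=⊥  +wl: 
  step 4. node 3  ⊔preds=⊥  new=[-3,2]  stable
  step 5. node 4  ⊔preds=[-3,5]  new=[-3,5]  old=⊥  +wl: 0
  step 6. node 5  ⊔preds=[-2,5]  new=[-2,3]  old=⊥  +wl: 1,2
  step 7. node 6  ⊔preds=⊥  new=[-2,5]  stable
  step 8. node 0  ⊔preds=[-3,5]  new=[-4,6]  old=[-4,3]  +wl: 
  step 9. node 1  ⊔preds=[-3,3]  new=[-3,3]  old=[-3,2]  +wl: 
  step 10. node 2  ⊔preds=[-2,5]  new=[-3,4]  stable

Least fixpoint reached:
  node 0: [-4,6]
  node 1: [-3,3]
  node 2: [-3,4]
  node 3: [-3,2]
  node 4: [-3,5]
  node 5: [-2,3]
  node 6: [-2,5]

no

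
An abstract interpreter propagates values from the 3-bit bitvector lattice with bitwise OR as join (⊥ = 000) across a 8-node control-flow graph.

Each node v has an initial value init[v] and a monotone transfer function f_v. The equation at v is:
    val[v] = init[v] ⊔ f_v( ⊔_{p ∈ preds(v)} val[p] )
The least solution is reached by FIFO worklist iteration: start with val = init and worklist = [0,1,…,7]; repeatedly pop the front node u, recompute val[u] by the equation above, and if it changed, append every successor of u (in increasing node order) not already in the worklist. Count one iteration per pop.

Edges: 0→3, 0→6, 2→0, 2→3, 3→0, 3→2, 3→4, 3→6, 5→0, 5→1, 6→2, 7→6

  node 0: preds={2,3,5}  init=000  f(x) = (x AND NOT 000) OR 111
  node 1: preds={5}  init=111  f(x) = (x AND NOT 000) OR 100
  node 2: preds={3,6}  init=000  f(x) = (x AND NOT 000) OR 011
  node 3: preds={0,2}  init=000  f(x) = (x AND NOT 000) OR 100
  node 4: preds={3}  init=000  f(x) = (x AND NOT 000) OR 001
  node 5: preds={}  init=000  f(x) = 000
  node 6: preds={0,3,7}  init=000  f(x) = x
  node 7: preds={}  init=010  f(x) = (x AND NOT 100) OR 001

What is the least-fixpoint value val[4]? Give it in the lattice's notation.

Iteration log — 13 steps:
  step 1. node 0  ⊔preds=000  new=111  old=000  +wl: 
  step 2. node 1  ⊔preds=000  new=111  stable
  step 3. node 2  ⊔preds=000  new=011  old=000  +wl: 0
  step 4. node 3  ⊔preds=111  new=111  old=000  +wl: 2
  step 5. node 4  ⊔preds=111  new=111  old=000  +wl: 
  step 6. node 5  ⊔preds=000  new=000  stable
  step 7. node 6  ⊔preds=111  new=111  old=000  +wl: 
  step 8. node 7  ⊔preds=000  new=011  old=010  +wl: 6
  step 9. node 0  ⊔preds=111  new=111  stable
  step 10. node 2  ⊔preds=111  new=111  old=011  +wl: 0,3
  step 11. node 6  ⊔preds=111  new=111  stable
  step 12. node 0  ⊔preds=111  new=111  stable
  step 13. node 3  ⊔preds=111  new=111  stable

Least fixpoint reached:
  node 0: 111
  node 1: 111
  node 2: 111
  node 3: 111
  node 4: 111
  node 5: 000
  node 6: 111
  node 7: 011

111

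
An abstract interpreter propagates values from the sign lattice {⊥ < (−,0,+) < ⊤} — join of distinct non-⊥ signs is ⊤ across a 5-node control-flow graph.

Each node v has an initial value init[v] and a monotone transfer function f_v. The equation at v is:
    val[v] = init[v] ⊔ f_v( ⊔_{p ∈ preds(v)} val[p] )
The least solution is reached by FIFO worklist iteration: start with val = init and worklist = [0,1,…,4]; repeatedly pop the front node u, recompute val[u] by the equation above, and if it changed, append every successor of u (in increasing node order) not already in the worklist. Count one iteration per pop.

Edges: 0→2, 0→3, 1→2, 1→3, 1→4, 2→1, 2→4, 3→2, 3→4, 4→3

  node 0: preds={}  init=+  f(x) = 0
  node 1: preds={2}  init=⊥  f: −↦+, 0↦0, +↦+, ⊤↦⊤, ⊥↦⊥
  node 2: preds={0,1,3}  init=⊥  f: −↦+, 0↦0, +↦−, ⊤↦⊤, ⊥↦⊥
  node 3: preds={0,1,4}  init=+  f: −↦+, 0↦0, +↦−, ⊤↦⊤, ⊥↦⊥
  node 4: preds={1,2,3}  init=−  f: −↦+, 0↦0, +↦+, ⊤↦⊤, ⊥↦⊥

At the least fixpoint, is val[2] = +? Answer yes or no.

no

Worklist (9 pops):
  #1 pop 0: in=⊥ → ⊤ (was +); enqueue []
  #2 pop 1: in=⊥ → ⊥ (no change)
  #3 pop 2: in=⊤ → ⊤ (was ⊥); enqueue [1]
  #4 pop 3: in=⊤ → ⊤ (was +); enqueue [2]
  #5 pop 4: in=⊤ → ⊤ (was −); enqueue [3]
  #6 pop 1: in=⊤ → ⊤ (was ⊥); enqueue [4]
  #7 pop 2: in=⊤ → ⊤ (no change)
  #8 pop 3: in=⊤ → ⊤ (no change)
  #9 pop 4: in=⊤ → ⊤ (no change)

Fixpoint:
  val[0] = ⊤
  val[1] = ⊤
  val[2] = ⊤
  val[3] = ⊤
  val[4] = ⊤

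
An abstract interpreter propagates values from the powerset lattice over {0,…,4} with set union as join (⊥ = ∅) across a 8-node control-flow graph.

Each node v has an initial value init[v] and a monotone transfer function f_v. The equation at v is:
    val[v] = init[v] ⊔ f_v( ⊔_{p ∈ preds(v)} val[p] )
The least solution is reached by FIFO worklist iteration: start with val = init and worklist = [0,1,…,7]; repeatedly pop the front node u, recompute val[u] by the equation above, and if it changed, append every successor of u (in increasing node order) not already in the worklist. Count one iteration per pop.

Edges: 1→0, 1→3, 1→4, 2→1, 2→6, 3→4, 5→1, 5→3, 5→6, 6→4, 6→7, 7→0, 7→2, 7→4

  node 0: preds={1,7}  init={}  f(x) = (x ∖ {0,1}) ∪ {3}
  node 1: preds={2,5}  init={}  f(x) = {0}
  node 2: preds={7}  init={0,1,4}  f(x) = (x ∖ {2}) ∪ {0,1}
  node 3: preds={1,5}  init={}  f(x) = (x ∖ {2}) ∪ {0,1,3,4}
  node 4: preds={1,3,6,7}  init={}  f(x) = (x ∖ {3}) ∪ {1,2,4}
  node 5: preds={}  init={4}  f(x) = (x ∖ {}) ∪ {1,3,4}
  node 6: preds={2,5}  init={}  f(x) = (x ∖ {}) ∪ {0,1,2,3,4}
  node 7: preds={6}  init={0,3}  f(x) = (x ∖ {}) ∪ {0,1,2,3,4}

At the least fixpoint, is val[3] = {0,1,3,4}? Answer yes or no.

yes

Worklist (13 pops):
  #1 pop 0: in={0,3} → {3} (was {}); enqueue []
  #2 pop 1: in={0,1,4} → {0} (was {}); enqueue [0]
  #3 pop 2: in={0,3} → {0,1,3,4} (was {0,1,4}); enqueue [1]
  #4 pop 3: in={0,4} → {0,1,3,4} (was {}); enqueue []
  #5 pop 4: in={0,1,3,4} → {0,1,2,4} (was {}); enqueue []
  #6 pop 5: in={} → {1,3,4} (was {4}); enqueue [3]
  #7 pop 6: in={0,1,3,4} → {0,1,2,3,4} (was {}); enqueue [4]
  #8 pop 7: in={0,1,2,3,4} → {0,1,2,3,4} (was {0,3}); enqueue [2]
  #9 pop 0: in={0,1,2,3,4} → {2,3,4} (was {3}); enqueue []
  #10 pop 1: in={0,1,3,4} → {0} (no change)
  #11 pop 3: in={0,1,3,4} → {0,1,3,4} (no change)
  #12 pop 4: in={0,1,2,3,4} → {0,1,2,4} (no change)
  #13 pop 2: in={0,1,2,3,4} → {0,1,3,4} (no change)

Fixpoint:
  val[0] = {2,3,4}
  val[1] = {0}
  val[2] = {0,1,3,4}
  val[3] = {0,1,3,4}
  val[4] = {0,1,2,4}
  val[5] = {1,3,4}
  val[6] = {0,1,2,3,4}
  val[7] = {0,1,2,3,4}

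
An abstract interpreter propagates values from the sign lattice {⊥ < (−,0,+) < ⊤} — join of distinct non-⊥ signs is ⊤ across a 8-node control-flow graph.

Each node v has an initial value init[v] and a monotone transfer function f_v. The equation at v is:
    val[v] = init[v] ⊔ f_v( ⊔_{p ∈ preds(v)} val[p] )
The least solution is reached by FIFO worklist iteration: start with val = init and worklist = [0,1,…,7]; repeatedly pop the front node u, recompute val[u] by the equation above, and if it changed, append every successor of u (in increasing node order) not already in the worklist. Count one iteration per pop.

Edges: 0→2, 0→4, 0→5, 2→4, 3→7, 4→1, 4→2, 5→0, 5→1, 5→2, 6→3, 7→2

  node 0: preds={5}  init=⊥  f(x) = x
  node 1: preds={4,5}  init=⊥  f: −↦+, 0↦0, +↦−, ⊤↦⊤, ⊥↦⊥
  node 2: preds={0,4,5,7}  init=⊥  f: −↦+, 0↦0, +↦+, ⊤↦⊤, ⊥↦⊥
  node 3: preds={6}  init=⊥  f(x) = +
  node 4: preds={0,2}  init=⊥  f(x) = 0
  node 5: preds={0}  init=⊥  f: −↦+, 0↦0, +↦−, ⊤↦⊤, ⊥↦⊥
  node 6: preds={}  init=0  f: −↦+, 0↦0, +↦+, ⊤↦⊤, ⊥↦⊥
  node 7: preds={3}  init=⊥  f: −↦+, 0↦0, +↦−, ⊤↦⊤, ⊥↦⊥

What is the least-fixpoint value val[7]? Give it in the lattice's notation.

Iteration log — 11 steps:
  step 1. node 0  ⊔preds=⊥  new=⊥  stable
  step 2. node 1  ⊔preds=⊥  new=⊥  stable
  step 3. node 2  ⊔preds=⊥  new=⊥  stable
  step 4. node 3  ⊔preds=0  new=+  old=⊥  +wl: 
  step 5. node 4  ⊔preds=⊥  new=0  old=⊥  +wl: 1,2
  step 6. node 5  ⊔preds=⊥  new=⊥  stable
  step 7. node 6  ⊔preds=⊥  new=0  stable
  step 8. node 7  ⊔preds=+  new=−  old=⊥  +wl: 
  step 9. node 1  ⊔preds=0  new=0  old=⊥  +wl: 
  step 10. node 2  ⊔preds=⊤  new=⊤  old=⊥  +wl: 4
  step 11. node 4  ⊔preds=⊤  new=0  stable

Least fixpoint reached:
  node 0: ⊥
  node 1: 0
  node 2: ⊤
  node 3: +
  node 4: 0
  node 5: ⊥
  node 6: 0
  node 7: −

−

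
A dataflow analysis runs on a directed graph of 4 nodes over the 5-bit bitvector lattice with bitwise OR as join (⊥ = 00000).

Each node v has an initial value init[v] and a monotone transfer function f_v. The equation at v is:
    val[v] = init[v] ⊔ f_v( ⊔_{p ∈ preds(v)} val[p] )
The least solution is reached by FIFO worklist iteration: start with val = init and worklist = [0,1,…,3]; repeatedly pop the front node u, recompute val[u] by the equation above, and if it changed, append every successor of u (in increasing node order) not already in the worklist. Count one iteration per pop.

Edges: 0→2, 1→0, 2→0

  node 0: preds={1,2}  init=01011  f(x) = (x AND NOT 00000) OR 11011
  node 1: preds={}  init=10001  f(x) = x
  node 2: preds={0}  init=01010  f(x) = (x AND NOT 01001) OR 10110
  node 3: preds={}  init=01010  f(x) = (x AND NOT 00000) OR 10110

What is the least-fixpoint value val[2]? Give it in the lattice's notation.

Worklist (6 pops):
  #1 pop 0: in=11011 → 11011 (was 01011); enqueue []
  #2 pop 1: in=00000 → 10001 (no change)
  #3 pop 2: in=11011 → 11110 (was 01010); enqueue [0]
  #4 pop 3: in=00000 → 11110 (was 01010); enqueue []
  #5 pop 0: in=11111 → 11111 (was 11011); enqueue [2]
  #6 pop 2: in=11111 → 11110 (no change)

Fixpoint:
  val[0] = 11111
  val[1] = 10001
  val[2] = 11110
  val[3] = 11110

11110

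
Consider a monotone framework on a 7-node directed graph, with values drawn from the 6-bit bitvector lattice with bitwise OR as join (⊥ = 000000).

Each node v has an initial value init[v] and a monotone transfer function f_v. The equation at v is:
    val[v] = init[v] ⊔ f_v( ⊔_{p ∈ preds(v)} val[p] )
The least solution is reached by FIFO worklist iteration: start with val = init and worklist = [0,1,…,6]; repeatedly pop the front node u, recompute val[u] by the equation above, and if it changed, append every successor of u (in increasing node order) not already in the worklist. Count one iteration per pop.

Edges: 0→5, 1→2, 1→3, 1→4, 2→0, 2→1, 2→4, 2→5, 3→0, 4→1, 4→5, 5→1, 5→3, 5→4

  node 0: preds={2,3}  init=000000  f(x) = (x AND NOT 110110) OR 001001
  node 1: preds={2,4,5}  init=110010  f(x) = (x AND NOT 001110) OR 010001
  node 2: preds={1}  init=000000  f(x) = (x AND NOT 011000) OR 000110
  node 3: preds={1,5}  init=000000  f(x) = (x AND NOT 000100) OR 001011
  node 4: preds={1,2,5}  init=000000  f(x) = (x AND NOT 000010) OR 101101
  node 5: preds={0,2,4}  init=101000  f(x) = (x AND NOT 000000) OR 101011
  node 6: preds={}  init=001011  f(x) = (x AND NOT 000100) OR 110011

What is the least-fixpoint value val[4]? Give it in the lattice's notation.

Worklist (11 pops):
  #1 pop 0: in=000000 → 001001 (was 000000); enqueue []
  #2 pop 1: in=101000 → 110011 (was 110010); enqueue []
  #3 pop 2: in=110011 → 100111 (was 000000); enqueue [0,1]
  #4 pop 3: in=111011 → 111011 (was 000000); enqueue []
  #5 pop 4: in=111111 → 111101 (was 000000); enqueue []
  #6 pop 5: in=111111 → 111111 (was 101000); enqueue [3,4]
  #7 pop 6: in=000000 → 111011 (was 001011); enqueue []
  #8 pop 0: in=111111 → 001001 (no change)
  #9 pop 1: in=111111 → 110011 (no change)
  #10 pop 3: in=111111 → 111011 (no change)
  #11 pop 4: in=111111 → 111101 (no change)

Fixpoint:
  val[0] = 001001
  val[1] = 110011
  val[2] = 100111
  val[3] = 111011
  val[4] = 111101
  val[5] = 111111
  val[6] = 111011

111101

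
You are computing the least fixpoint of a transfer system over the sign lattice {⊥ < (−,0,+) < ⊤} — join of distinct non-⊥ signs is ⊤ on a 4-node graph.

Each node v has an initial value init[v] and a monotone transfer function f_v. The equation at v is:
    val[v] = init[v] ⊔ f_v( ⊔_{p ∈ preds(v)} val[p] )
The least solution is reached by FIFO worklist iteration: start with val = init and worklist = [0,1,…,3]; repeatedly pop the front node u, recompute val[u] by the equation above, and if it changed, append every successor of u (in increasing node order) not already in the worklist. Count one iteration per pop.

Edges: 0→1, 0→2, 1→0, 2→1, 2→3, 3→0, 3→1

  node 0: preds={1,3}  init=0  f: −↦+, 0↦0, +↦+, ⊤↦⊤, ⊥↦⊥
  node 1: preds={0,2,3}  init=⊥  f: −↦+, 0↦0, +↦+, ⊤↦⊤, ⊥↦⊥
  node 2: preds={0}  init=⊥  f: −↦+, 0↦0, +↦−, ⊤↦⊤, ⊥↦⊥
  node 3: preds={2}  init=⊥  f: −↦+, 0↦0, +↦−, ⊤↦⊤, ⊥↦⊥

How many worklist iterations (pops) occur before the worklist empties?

6

Worklist (6 pops):
  #1 pop 0: in=⊥ → 0 (no change)
  #2 pop 1: in=0 → 0 (was ⊥); enqueue [0]
  #3 pop 2: in=0 → 0 (was ⊥); enqueue [1]
  #4 pop 3: in=0 → 0 (was ⊥); enqueue []
  #5 pop 0: in=0 → 0 (no change)
  #6 pop 1: in=0 → 0 (no change)

Fixpoint:
  val[0] = 0
  val[1] = 0
  val[2] = 0
  val[3] = 0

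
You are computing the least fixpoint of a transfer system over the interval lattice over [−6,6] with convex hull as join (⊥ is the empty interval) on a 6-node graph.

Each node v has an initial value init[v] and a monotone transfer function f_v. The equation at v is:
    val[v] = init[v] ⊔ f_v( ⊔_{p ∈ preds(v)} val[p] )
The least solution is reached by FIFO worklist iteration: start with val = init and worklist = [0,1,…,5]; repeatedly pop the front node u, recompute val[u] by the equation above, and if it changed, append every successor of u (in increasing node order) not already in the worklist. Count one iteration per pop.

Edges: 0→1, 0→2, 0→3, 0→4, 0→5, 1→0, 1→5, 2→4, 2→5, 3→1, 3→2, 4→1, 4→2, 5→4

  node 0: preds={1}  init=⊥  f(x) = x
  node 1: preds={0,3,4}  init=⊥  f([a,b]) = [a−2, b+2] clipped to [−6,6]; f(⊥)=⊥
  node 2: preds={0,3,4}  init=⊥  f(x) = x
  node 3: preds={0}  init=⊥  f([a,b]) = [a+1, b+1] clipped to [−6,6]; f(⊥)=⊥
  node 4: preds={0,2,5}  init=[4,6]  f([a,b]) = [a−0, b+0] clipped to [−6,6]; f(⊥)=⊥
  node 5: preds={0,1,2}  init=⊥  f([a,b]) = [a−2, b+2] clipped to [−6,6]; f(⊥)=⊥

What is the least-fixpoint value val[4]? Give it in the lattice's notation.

[-6,6]

Trace (27 dequeues):
  [1] u=0 | in ⊥ | out ⊥ | ==
  [2] u=1 | in [4,6] | out [2,6] | prev ⊥ | push {0}
  [3] u=2 | in [4,6] | out [4,6] | prev ⊥ | push {}
  [4] u=3 | in ⊥ | out ⊥ | ==
  [5] u=4 | in [4,6] | out [4,6] | ==
  [6] u=5 | in [2,6] | out [0,6] | prev ⊥ | push {4}
  [7] u=0 | in [2,6] | out [2,6] | prev ⊥ | push {1,2,3,5}
  [8] u=4 | in [0,6] | out [0,6] | prev [4,6] | push {}
  [9] u=1 | in [0,6] | out [-2,6] | prev [2,6] | push {0}
  [10] u=2 | in [0,6] | out [0,6] | prev [4,6] | push {4}
  [11] u=3 | in [2,6] | out [3,6] | prev ⊥ | push {1,2}
  [12] u=5 | in [-2,6] | out [-4,6] | prev [0,6] | push {}
  [13] u=0 | in [-2,6] | out [-2,6] | prev [2,6] | push {3,5}
  [14] u=4 | in [-4,6] | out [-4,6] | prev [0,6] | push {}
  [15] u=1 | in [-4,6] | out [-6,6] | prev [-2,6] | push {0}
  [16] u=2 | in [-4,6] | out [-4,6] | prev [0,6] | push {4}
  [17] u=3 | in [-2,6] | out [-1,6] | prev [3,6] | push {1,2}
  [18] u=5 | in [-6,6] | out [-6,6] | prev [-4,6] | push {}
  [19] u=0 | in [-6,6] | out [-6,6] | prev [-2,6] | push {3,5}
  [20] u=4 | in [-6,6] | out [-6,6] | prev [-4,6] | push {}
  [21] u=1 | in [-6,6] | out [-6,6] | ==
  [22] u=2 | in [-6,6] | out [-6,6] | prev [-4,6] | push {4}
  [23] u=3 | in [-6,6] | out [-5,6] | prev [-1,6] | push {1,2}
  [24] u=5 | in [-6,6] | out [-6,6] | ==
  [25] u=4 | in [-6,6] | out [-6,6] | ==
  [26] u=1 | in [-6,6] | out [-6,6] | ==
  [27] u=2 | in [-6,6] | out [-6,6] | ==

Converged values:
  [0] [-6,6]
  [1] [-6,6]
  [2] [-6,6]
  [3] [-5,6]
  [4] [-6,6]
  [5] [-6,6]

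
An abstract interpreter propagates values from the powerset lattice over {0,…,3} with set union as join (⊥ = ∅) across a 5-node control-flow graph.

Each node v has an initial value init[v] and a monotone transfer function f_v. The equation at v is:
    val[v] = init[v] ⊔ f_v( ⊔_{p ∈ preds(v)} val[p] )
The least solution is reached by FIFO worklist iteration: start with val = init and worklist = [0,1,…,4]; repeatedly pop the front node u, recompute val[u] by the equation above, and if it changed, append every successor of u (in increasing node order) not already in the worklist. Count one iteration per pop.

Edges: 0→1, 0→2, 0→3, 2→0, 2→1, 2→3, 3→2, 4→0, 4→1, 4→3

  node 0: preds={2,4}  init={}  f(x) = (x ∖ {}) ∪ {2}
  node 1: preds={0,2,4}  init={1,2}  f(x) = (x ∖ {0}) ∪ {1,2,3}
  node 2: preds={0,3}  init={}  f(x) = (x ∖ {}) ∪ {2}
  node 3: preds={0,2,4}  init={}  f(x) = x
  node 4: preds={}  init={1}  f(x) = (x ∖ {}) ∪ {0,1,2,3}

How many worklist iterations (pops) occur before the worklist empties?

12

Trace (12 dequeues):
  [1] u=0 | in {1} | out {1,2} | prev {} | push {}
  [2] u=1 | in {1,2} | out {1,2,3} | prev {1,2} | push {}
  [3] u=2 | in {1,2} | out {1,2} | prev {} | push {0,1}
  [4] u=3 | in {1,2} | out {1,2} | prev {} | push {2}
  [5] u=4 | in {} | out {0,1,2,3} | prev {1} | push {3}
  [6] u=0 | in {0,1,2,3} | out {0,1,2,3} | prev {1,2} | push {}
  [7] u=1 | in {0,1,2,3} | out {1,2,3} | ==
  [8] u=2 | in {0,1,2,3} | out {0,1,2,3} | prev {1,2} | push {0,1}
  [9] u=3 | in {0,1,2,3} | out {0,1,2,3} | prev {1,2} | push {2}
  [10] u=0 | in {0,1,2,3} | out {0,1,2,3} | ==
  [11] u=1 | in {0,1,2,3} | out {1,2,3} | ==
  [12] u=2 | in {0,1,2,3} | out {0,1,2,3} | ==

Converged values:
  [0] {0,1,2,3}
  [1] {1,2,3}
  [2] {0,1,2,3}
  [3] {0,1,2,3}
  [4] {0,1,2,3}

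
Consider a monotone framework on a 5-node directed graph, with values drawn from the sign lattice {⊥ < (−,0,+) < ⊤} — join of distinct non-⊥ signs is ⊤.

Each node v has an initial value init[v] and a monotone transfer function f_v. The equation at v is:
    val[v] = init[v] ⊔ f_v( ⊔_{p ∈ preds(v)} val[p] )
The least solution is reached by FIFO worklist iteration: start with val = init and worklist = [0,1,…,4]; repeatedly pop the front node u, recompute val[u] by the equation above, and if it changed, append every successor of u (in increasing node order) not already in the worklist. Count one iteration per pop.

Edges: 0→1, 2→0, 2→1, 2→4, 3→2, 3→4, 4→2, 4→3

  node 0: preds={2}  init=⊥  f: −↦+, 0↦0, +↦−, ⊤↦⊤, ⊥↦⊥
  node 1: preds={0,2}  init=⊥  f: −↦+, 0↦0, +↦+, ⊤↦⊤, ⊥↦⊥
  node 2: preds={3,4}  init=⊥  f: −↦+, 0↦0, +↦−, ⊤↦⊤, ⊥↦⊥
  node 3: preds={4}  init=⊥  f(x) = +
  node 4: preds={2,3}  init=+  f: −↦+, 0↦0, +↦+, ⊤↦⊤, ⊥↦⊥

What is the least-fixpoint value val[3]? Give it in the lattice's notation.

Iteration log — 12 steps:
  step 1. node 0  ⊔preds=⊥  new=⊥  stable
  step 2. node 1  ⊔preds=⊥  new=⊥  stable
  step 3. node 2  ⊔preds=+  new=−  old=⊥  +wl: 0,1
  step 4. node 3  ⊔preds=+  new=+  old=⊥  +wl: 2
  step 5. node 4  ⊔preds=⊤  new=⊤  old=+  +wl: 3
  step 6. node 0  ⊔preds=−  new=+  old=⊥  +wl: 
  step 7. node 1  ⊔preds=⊤  new=⊤  old=⊥  +wl: 
  step 8. node 2  ⊔preds=⊤  new=⊤  old=−  +wl: 0,1,4
  step 9. node 3  ⊔preds=⊤  new=+  stable
  step 10. node 0  ⊔preds=⊤  new=⊤  old=+  +wl: 
  step 11. node 1  ⊔preds=⊤  new=⊤  stable
  step 12. node 4  ⊔preds=⊤  new=⊤  stable

Least fixpoint reached:
  node 0: ⊤
  node 1: ⊤
  node 2: ⊤
  node 3: +
  node 4: ⊤

+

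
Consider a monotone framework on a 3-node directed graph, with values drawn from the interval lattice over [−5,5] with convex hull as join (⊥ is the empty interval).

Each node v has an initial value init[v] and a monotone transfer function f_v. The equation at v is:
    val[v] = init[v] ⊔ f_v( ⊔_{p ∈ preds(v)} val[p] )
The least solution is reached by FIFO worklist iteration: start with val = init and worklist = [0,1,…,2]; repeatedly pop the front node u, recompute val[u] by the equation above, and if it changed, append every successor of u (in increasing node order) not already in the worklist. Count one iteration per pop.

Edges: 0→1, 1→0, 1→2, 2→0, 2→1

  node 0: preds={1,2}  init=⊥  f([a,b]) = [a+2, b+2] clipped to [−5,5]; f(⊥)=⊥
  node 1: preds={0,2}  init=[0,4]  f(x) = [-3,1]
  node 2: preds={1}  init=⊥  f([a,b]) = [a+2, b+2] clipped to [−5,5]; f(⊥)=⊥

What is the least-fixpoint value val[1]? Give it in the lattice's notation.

[-3,4]

Trace (5 dequeues):
  [1] u=0 | in [0,4] | out [2,5] | prev ⊥ | push {}
  [2] u=1 | in [2,5] | out [-3,4] | prev [0,4] | push {0}
  [3] u=2 | in [-3,4] | out [-1,5] | prev ⊥ | push {1}
  [4] u=0 | in [-3,5] | out [-1,5] | prev [2,5] | push {}
  [5] u=1 | in [-1,5] | out [-3,4] | ==

Converged values:
  [0] [-1,5]
  [1] [-3,4]
  [2] [-1,5]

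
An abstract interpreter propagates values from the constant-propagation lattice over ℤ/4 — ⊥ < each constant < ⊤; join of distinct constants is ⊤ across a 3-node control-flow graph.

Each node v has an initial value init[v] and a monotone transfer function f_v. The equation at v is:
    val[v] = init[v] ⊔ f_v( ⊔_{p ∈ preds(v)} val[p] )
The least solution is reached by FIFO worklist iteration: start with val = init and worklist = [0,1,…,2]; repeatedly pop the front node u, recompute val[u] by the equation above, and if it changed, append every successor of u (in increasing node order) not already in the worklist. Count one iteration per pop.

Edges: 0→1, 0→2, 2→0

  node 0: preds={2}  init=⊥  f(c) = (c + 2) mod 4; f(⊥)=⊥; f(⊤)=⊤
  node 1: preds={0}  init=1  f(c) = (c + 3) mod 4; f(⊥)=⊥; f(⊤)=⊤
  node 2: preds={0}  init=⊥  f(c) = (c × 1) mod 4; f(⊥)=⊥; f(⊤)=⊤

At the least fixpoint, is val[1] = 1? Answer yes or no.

yes

Iteration log — 3 steps:
  step 1. node 0  ⊔preds=⊥  new=⊥  stable
  step 2. node 1  ⊔preds=⊥  new=1  stable
  step 3. node 2  ⊔preds=⊥  new=⊥  stable

Least fixpoint reached:
  node 0: ⊥
  node 1: 1
  node 2: ⊥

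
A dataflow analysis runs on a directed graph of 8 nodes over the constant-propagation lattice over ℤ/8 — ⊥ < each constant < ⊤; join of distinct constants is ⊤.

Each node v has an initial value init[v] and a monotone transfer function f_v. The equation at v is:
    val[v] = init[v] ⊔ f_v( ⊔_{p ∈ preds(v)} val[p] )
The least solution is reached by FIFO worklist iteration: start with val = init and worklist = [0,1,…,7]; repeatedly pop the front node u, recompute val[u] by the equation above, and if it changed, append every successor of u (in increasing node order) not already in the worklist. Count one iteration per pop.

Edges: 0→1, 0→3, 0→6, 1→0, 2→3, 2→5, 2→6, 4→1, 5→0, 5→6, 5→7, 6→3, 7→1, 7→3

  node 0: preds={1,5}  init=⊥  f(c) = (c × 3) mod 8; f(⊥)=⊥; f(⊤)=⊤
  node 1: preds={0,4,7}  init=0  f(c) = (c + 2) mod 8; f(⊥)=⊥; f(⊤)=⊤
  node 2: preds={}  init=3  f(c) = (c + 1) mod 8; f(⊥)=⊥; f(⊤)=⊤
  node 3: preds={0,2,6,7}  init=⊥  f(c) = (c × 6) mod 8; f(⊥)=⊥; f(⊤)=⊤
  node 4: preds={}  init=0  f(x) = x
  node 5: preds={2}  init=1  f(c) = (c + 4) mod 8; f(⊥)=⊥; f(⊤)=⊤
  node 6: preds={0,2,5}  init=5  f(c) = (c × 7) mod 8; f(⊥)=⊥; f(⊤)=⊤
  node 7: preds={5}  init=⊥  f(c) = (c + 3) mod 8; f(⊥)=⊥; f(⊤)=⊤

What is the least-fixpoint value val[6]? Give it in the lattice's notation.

⊤

Iteration log — 11 steps:
  step 1. node 0  ⊔preds=⊤  new=⊤  old=⊥  +wl: 
  step 2. node 1  ⊔preds=⊤  new=⊤  old=0  +wl: 0
  step 3. node 2  ⊔preds=⊥  new=3  stable
  step 4. node 3  ⊔preds=⊤  new=⊤  old=⊥  +wl: 
  step 5. node 4  ⊔preds=⊥  new=0  stable
  step 6. node 5  ⊔preds=3  new=⊤  old=1  +wl: 
  step 7. node 6  ⊔preds=⊤  new=⊤  old=5  +wl: 3
  step 8. node 7  ⊔preds=⊤  new=⊤  old=⊥  +wl: 1
  step 9. node 0  ⊔preds=⊤  new=⊤  stable
  step 10. node 3  ⊔preds=⊤  new=⊤  stable
  step 11. node 1  ⊔preds=⊤  new=⊤  stable

Least fixpoint reached:
  node 0: ⊤
  node 1: ⊤
  node 2: 3
  node 3: ⊤
  node 4: 0
  node 5: ⊤
  node 6: ⊤
  node 7: ⊤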